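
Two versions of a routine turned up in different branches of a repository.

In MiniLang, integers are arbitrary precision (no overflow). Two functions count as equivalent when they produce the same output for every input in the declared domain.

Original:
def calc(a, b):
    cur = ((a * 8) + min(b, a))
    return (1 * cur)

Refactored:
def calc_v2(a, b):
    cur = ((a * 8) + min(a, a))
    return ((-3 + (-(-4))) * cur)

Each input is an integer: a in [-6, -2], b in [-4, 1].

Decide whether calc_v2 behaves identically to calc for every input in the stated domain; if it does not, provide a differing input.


Take a=-3, b=-4.
calc: cur = -28; return -28
calc_v2: cur = -27; return -27
-28 against -27: the behavior changed.
verdict: not equivalent; witness: a=-3, b=-4


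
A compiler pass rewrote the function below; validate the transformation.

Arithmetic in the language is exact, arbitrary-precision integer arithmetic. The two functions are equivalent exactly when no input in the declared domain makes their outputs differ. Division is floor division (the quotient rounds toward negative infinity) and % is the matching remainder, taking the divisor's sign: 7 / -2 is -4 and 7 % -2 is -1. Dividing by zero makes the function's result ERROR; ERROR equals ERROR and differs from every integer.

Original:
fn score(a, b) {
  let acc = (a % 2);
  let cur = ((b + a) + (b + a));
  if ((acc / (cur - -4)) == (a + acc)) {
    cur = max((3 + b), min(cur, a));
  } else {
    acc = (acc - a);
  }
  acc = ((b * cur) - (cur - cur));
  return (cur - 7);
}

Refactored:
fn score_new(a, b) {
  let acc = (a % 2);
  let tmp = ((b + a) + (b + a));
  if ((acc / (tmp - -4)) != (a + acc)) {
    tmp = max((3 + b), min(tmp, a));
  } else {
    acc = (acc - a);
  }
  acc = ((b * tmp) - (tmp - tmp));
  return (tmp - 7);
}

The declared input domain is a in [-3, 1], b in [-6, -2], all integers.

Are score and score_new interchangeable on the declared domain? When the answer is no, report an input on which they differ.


Not equivalent: a=-3, b=-6 separates them (-25 vs -10).
score: acc := 1 | cur := -18 | ((acc / (cur - -4)) == (a + acc)): false | acc := 4 | acc := 108 | result -25
score_new: acc := 1 | tmp := -18 | ((acc / (tmp - -4)) != (a + acc)): true | tmp := -3 | acc := 18 | result -10
verdict: not equivalent; witness: a=-3, b=-6


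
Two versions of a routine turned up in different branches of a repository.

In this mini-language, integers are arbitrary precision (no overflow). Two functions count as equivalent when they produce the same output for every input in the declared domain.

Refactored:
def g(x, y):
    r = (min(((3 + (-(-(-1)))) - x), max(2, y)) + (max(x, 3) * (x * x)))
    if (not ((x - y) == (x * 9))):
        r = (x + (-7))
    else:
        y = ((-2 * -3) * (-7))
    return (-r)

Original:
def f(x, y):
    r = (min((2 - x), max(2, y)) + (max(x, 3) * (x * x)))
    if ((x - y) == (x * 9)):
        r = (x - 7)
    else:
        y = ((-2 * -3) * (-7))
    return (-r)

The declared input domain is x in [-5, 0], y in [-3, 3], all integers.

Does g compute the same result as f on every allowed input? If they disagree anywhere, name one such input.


x=-5, y=-3 yields -77 from f but 12 from g.
verdict: not equivalent; witness: x=-5, y=-3


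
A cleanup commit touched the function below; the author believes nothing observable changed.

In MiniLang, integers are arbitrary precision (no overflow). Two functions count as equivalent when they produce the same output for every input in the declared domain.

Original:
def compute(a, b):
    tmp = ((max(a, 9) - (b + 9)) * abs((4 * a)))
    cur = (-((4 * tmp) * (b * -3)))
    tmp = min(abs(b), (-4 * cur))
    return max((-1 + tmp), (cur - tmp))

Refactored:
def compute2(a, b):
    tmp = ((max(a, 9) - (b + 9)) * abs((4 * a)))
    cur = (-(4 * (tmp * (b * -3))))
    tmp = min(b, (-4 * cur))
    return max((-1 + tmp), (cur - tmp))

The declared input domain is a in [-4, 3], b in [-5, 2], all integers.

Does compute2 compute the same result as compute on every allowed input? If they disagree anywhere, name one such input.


Not equivalent: a=-4, b=-5 separates them (4 vs -6).
compute: tmp = 80; cur = -4800; tmp = 5; return 4
compute2: tmp = 80; cur = -4800; tmp = -5; return -6
verdict: not equivalent; witness: a=-4, b=-5


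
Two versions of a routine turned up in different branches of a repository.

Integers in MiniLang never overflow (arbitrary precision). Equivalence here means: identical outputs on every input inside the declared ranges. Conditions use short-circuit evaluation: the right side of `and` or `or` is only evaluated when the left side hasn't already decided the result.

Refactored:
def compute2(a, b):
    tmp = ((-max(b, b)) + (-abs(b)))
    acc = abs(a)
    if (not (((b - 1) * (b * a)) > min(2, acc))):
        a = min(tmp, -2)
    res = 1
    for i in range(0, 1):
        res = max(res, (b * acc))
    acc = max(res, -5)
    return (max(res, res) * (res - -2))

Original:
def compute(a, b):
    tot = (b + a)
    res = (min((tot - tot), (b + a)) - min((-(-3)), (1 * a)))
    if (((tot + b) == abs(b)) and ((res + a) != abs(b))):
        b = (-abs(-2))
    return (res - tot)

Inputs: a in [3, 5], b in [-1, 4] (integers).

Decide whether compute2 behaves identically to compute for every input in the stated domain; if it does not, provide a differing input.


These are not equivalent — on a=3, b=-1 the outputs split (-5 vs 3).
compute: tot=2, then res=-3, then (((tot + b) == abs(b)) and ((res + a) != abs(b))) is true, then b=-2, then returns -5
compute2: tmp=0, then acc=3, then (not (((b - 1) * (b * a)) > min(2, acc))) is false, then res=1, then (i=0), then res=1, then acc=1, then returns 3
verdict: not equivalent; witness: a=3, b=-1


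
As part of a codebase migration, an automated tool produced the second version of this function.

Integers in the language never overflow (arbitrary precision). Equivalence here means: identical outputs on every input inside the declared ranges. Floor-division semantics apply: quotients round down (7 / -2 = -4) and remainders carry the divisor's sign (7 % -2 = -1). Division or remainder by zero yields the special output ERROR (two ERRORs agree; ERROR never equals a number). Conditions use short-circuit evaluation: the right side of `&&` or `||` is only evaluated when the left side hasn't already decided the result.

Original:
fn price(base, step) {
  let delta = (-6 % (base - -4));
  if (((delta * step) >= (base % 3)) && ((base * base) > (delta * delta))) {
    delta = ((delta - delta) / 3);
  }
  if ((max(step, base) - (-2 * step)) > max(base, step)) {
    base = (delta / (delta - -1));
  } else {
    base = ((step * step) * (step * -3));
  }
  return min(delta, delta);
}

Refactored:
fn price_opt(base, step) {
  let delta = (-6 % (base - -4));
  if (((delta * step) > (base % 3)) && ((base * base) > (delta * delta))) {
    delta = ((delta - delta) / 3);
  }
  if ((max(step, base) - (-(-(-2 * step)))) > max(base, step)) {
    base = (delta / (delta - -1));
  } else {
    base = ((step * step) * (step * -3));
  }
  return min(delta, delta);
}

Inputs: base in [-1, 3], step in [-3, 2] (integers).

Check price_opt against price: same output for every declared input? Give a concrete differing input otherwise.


Run the pair on base=3, step=0.
price: delta := 1 | (((delta * step) >= (base % 3)) && ((base * base) > (delta * delta))): true | delta := 0 | ((max(step, base) - (-2 * step)) > max(base, step)): false | base := 0 | result 0
price_opt: delta := 1 | (((delta * step) > (base % 3)) && ((base * base) > (delta * delta))): false | ((max(step, base) - (-(-(-2 * step)))) > max(base, step)): false | base := 0 | result 1
0 != 1, so the rewrite changes behavior.
verdict: not equivalent; witness: base=3, step=0


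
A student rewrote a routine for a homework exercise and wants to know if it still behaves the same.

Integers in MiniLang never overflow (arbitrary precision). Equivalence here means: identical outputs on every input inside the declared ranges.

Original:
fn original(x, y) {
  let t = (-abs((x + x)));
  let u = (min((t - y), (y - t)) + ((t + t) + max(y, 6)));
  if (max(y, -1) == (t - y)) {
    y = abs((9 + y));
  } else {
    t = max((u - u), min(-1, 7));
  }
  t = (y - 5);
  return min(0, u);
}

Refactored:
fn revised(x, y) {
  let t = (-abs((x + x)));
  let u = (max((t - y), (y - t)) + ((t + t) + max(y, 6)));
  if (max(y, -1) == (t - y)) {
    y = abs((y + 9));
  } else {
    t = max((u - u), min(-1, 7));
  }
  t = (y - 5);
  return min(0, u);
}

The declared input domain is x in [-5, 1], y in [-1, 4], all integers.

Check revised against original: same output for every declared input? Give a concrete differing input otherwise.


x=-5, y=-1 yields -23 from original but -5 from revised.
verdict: not equivalent; witness: x=-5, y=-1


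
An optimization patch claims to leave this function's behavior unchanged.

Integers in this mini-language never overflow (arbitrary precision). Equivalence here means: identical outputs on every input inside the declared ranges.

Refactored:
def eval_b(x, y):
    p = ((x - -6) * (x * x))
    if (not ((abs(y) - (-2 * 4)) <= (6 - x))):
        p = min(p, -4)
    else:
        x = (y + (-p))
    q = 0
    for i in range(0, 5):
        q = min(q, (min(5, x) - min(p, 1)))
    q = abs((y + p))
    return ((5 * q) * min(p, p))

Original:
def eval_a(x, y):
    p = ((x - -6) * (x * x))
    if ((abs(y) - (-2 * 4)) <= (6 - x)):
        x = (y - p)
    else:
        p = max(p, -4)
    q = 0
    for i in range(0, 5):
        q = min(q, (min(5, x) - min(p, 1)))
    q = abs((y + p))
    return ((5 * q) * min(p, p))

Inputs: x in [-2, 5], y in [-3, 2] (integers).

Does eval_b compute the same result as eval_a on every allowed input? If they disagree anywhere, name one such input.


These are not equivalent — on x=-2, y=-3 the outputs split (1040 vs -140).
eval_a: p becomes 16; next ((abs(y) - (-2 * 4)) <= (6 - x)) evaluates to false; next p becomes 16; next q becomes 0; next at i=0:; next q becomes -3; next at i=1:; next q becomes -3; next at i=2:; next q becomes -3; next at i=3:; next q becomes -3; next at i=4:; next q becomes -3; next q becomes 13; next final value 1040
eval_b: p becomes 16; next (not ((abs(y) - (-2 * 4)) <= (6 - x))) evaluates to true; next p becomes -4; next q becomes 0; next at i=0:; next q becomes 0; next at i=1:; next q becomes 0; next at i=2:; next q becomes 0; next at i=3:; next q becomes 0; next at i=4:; next q becomes 0; next q becomes 7; next final value -140
verdict: not equivalent; witness: x=-2, y=-3


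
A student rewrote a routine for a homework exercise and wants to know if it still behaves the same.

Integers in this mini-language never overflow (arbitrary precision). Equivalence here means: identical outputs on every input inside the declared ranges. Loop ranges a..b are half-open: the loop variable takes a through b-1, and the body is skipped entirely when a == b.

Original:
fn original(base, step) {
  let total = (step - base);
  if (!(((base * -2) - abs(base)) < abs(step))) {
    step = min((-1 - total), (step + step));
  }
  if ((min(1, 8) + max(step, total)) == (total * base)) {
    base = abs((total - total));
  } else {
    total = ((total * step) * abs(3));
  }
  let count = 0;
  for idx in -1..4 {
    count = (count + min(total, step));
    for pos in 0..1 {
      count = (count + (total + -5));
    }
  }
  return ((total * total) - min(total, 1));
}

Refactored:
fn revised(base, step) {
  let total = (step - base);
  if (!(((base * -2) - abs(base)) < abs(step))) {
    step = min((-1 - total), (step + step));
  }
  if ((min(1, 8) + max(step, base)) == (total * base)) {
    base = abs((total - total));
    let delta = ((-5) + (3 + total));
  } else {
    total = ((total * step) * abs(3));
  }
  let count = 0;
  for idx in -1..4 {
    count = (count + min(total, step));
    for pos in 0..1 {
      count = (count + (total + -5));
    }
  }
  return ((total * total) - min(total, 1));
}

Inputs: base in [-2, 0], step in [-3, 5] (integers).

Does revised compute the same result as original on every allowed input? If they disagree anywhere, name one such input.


Run the pair on base=0, step=-1.
original: total=-1, then (!(((base * -2) - abs(base)) < abs(step))) is false, then ((min(1, 8) + max(step, total)) == (total * base)) is true, then base=0, then count=0, then (idx=-1), then count=-1, then (pos=0), then count=-7, then (idx=0), then count=-8, then (pos=0), then count=-14, then (idx=1), then count=-15, then (pos=0), then count=-21, then (idx=2), then count=-22, then (pos=0), then count=-28, then (idx=3), then count=-29, then (pos=0), then count=-35, then returns 2
revised: total=-1, then (!(((base * -2) - abs(base)) < abs(step))) is false, then ((min(1, 8) + max(step, base)) == (total * base)) is false, then total=3, then count=0, then (idx=-1), then count=-1, then (pos=0), then count=-3, then (idx=0), then count=-4, then (pos=0), then count=-6, then (idx=1), then count=-7, then (pos=0), then count=-9, then (idx=2), then count=-10, then (pos=0), then count=-12, then (idx=3), then count=-13, then (pos=0), then count=-15, then returns 8
2 and 8 differ, so these are not the same function on this domain.
verdict: not equivalent; witness: base=0, step=-1


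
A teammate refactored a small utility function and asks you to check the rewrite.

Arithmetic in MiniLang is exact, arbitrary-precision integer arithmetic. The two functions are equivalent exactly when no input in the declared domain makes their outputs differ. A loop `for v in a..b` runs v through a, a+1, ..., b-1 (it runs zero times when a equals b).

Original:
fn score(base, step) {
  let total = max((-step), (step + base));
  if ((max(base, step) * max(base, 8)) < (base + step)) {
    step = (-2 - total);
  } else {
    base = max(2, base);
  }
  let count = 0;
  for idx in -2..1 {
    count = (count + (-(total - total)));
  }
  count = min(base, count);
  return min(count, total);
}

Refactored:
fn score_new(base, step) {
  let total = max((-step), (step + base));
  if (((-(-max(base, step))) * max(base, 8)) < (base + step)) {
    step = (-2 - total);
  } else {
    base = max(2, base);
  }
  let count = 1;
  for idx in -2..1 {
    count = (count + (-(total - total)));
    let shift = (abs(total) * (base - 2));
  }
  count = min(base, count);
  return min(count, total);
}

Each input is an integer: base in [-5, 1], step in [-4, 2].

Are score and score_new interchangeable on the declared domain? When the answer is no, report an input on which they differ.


Evaluate both at base=-1, step=2.
score: total = 1; ((max(base, step) * max(base, 8)) < (base + step)) -> false; base = 2; count = 0; [idx=-2]; count = 0; [idx=-1]; count = 0; [idx=0]; count = 0; count = 0; return 0
score_new: total = 1; (((-(-max(base, step))) * max(base, 8)) < (base + step)) -> false; base = 2; count = 1; [idx=-2]; count = 1; shift = 0; [idx=-1]; count = 1; shift = 0; [idx=0]; count = 1; shift = 0; count = 1; return 1
0 != 1, so the rewrite changes behavior.
verdict: not equivalent; witness: base=-1, step=2


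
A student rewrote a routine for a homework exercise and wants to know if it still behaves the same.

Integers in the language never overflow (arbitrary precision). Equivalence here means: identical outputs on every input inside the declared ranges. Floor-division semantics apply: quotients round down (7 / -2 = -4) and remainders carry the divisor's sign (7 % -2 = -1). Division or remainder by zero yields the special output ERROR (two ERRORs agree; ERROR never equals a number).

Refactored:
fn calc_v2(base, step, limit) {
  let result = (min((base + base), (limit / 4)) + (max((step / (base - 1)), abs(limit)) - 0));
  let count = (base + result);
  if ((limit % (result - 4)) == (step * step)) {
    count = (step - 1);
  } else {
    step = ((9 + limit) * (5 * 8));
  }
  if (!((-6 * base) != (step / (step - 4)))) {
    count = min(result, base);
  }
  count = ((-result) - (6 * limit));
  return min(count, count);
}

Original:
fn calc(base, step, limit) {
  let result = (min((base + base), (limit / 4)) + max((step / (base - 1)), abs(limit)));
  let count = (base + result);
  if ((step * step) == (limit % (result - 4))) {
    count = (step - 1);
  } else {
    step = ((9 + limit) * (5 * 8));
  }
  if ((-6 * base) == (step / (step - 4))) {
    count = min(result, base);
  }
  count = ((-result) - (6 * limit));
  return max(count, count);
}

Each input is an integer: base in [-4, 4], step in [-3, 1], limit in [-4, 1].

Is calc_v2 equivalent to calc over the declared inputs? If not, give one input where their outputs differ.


Equivalent. The one real change (`max(count, count)` became `min(count, count)`) has no effect anywhere in the declared ranges.
Sweeping the whole domain (270 inputs) finds no disagreement.
Tracing base=2, step=1, limit=-1: calc: result becomes 0; next count becomes 2; next ((step * step) == (limit % (result - 4))) evaluates to false; next step becomes 320; next ((-6 * base) == (step / (step - 4))) evaluates to false; next count becomes 6; next final value 6 | calc_v2: result becomes 0; next count becomes 2; next ((limit % (result - 4)) == (step * step)) evaluates to false; next step becomes 320; next (!((-6 * base) != (step / (step - 4)))) evaluates to false; next count becomes 6; next final value 6 — matching result 6.
verdict: equivalent


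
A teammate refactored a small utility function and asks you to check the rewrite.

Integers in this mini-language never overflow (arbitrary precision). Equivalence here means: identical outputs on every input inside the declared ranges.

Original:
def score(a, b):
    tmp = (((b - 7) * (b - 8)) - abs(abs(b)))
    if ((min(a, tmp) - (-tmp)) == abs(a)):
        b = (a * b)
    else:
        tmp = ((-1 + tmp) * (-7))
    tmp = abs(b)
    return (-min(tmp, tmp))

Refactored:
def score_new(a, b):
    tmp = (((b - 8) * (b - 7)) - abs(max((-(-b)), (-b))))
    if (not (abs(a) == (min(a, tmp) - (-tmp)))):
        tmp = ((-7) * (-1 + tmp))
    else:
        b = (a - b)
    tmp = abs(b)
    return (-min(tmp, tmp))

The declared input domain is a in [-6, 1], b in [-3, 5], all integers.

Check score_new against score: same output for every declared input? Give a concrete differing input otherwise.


There is a counterexample at a=-4, b=4: -16 on one side, -8 on the other.
score: tmp becomes 8; next ((min(a, tmp) - (-tmp)) == abs(a)) evaluates to true; next b becomes -16; next tmp becomes 16; next final value -16
score_new: tmp becomes 8; next (not (abs(a) == (min(a, tmp) - (-tmp)))) evaluates to false; next b becomes -8; next tmp becomes 8; next final value -8
verdict: not equivalent; witness: a=-4, b=4


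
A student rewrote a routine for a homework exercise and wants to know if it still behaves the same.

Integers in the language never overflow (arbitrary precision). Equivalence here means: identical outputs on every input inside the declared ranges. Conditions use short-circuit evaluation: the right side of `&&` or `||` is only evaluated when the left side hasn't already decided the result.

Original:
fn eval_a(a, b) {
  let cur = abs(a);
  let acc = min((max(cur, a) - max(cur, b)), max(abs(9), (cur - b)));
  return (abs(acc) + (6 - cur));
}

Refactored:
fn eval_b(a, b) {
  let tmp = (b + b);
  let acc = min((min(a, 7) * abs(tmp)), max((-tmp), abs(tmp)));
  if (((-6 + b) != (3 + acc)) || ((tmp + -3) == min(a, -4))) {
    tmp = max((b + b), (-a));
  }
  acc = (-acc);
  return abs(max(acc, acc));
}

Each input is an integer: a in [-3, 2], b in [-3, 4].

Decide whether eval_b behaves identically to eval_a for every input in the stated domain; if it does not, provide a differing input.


There is a counterexample at a=-3, b=-3: 3 on one side, 18 on the other.
eval_a: cur becomes 3; next acc becomes 0; next final value 3
eval_b: tmp becomes -6; next acc becomes -18; next (((-6 + b) != (3 + acc)) || ((tmp + -3) == min(a, -4))) evaluates to true; next tmp becomes 3; next acc becomes 18; next final value 18
verdict: not equivalent; witness: a=-3, b=-3


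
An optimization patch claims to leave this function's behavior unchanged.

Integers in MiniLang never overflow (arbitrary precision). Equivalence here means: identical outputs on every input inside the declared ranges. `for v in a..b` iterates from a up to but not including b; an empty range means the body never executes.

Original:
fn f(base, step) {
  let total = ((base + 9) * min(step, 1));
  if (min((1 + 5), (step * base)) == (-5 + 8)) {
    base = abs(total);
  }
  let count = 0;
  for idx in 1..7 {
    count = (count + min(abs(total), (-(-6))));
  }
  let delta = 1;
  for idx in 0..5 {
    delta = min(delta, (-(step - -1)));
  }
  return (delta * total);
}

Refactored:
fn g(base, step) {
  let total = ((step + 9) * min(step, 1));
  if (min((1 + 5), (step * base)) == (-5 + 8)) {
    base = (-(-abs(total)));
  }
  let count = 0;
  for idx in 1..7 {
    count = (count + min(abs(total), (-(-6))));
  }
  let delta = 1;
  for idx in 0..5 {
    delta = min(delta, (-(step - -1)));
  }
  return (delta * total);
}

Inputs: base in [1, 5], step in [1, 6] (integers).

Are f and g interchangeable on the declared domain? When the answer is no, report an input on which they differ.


Evaluate both at base=1, step=2.
f: total = 10; (min((1 + 5), (step * base)) == (-5 + 8)) -> false; count = 0; [idx=1]; count = 6; [idx=2]; count = 12; [idx=3]; count = 18; [idx=4]; count = 24; [idx=5]; count = 30; [idx=6]; count = 36; delta = 1; [idx=0]; delta = -3; [idx=1]; delta = -3; [idx=2]; delta = -3; [idx=3]; delta = -3; [idx=4]; delta = -3; return -30
g: total = 11; (min((1 + 5), (step * base)) == (-5 + 8)) -> false; count = 0; [idx=1]; count = 6; [idx=2]; count = 12; [idx=3]; count = 18; [idx=4]; count = 24; [idx=5]; count = 30; [idx=6]; count = 36; delta = 1; [idx=0]; delta = -3; [idx=1]; delta = -3; [idx=2]; delta = -3; [idx=3]; delta = -3; [idx=4]; delta = -3; return -33
-30 and -33 differ, so these are not the same function on this domain.
verdict: not equivalent; witness: base=1, step=2


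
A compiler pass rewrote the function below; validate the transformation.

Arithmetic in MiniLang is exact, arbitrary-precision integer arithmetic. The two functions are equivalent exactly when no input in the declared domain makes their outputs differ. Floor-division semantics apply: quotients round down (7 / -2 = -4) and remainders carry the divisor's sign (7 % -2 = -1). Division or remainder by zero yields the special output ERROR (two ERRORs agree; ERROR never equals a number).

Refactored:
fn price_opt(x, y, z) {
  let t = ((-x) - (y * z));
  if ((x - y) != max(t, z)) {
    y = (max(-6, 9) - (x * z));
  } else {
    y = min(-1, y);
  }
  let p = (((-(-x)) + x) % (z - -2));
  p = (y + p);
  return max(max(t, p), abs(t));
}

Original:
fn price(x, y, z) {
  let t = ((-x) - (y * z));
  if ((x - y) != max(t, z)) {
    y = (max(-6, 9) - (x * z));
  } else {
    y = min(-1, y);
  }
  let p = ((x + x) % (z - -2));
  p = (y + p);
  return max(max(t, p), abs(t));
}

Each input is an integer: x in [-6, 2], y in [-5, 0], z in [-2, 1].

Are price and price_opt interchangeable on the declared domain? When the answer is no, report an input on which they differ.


Behavior is preserved: although same computation, different form, the outputs never diverge.
As a probe, take x=-4, y=-3, z=-1: price runs t=1, then ((x - y) != max(t, z)) is true, then y=5, then p=0, then p=5, then returns 5; price_opt runs t=1, then ((x - y) != max(t, z)) is true, then y=5, then p=0, then p=5, then returns 5; both end at 5.
An exhaustive pass over the 216 declared inputs shows identical outputs.
verdict: equivalent


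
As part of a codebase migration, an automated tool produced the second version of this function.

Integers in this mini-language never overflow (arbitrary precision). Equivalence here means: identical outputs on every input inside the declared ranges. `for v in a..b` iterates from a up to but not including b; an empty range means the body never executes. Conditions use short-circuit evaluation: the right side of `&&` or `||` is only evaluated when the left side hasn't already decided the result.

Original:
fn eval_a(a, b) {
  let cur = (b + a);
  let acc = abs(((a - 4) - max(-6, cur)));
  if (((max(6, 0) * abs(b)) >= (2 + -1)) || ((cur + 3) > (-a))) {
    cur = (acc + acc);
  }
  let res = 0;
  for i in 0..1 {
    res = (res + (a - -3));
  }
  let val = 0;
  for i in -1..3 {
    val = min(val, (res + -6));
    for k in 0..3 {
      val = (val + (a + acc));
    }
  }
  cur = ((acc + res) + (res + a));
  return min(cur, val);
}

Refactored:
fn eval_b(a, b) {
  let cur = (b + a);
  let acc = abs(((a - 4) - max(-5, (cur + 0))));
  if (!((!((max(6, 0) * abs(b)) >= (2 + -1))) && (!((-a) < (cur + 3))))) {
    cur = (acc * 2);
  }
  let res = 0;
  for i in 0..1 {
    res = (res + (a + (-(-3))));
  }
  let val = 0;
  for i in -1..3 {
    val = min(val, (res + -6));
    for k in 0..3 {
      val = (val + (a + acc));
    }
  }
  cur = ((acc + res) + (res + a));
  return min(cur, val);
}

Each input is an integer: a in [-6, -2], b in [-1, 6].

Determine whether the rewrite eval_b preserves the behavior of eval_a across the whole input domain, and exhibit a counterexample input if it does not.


There is a counterexample at a=-6, b=-1: -33 on one side, -21 on the other.
eval_a: cur=-7, then acc=4, then (((max(6, 0) * abs(b)) >= (2 + -1)) || ((cur + 3) > (-a))) is true, then cur=8, then res=0, then (i=0), then res=-3, then val=0, then (i=-1), then val=-9, then (k=0), then val=-11, then (k=1), then val=-13, then (k=2), then val=-15, then (i=0), then val=-15, then (k=0), then val=-17, then (k=1), then val=-19, then (k=2), then val=-21, then (i=1), then val=-21, then (k=0), then val=-23, then (k=1), then val=-25, then (k=2), then val=-27, then (i=2), then val=-27, then (k=0), then val=-29, then (k=1), then val=-31, then (k=2), then val=-33, then cur=-8, then returns -33
eval_b: cur=-7, then acc=5, then (!((!((max(6, 0) * abs(b)) >= (2 + -1))) && (!((-a) < (cur + 3))))) is true, then cur=10, then res=0, then (i=0), then res=-3, then val=0, then (i=-1), then val=-9, then (k=0), then val=-10, then (k=1), then val=-11, then (k=2), then val=-12, then (i=0), then val=-12, then (k=0), then val=-13, then (k=1), then val=-14, then (k=2), then val=-15, then (i=1), then val=-15, then (k=0), then val=-16, then (k=1), then val=-17, then (k=2), then val=-18, then (i=2), then val=-18, then (k=0), then val=-19, then (k=1), then val=-20, then (k=2), then val=-21, then cur=-7, then returns -21
verdict: not equivalent; witness: a=-6, b=-1


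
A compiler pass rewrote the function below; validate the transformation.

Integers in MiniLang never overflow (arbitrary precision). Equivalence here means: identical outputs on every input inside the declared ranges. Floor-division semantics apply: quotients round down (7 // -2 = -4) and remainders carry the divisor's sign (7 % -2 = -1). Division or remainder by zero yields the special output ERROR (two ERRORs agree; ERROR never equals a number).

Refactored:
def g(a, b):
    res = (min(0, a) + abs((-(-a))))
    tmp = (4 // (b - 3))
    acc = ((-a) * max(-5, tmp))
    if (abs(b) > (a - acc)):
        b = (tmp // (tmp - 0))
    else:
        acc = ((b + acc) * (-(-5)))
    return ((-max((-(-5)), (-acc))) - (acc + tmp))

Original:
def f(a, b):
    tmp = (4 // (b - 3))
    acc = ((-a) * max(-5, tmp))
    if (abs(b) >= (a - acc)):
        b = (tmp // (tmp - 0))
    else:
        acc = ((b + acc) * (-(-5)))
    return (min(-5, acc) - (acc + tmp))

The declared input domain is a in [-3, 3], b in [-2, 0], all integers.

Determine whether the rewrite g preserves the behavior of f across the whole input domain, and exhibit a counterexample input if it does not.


Equivalent. Although `(abs(b) >= (a - acc))` became `(abs(b) > (a - acc))`, no input in the stated domain can expose it.
Across all 21 domain points the two functions coincide.
Tracing a=-1, b=-1: f: tmp=-1, then acc=-1, then (abs(b) >= (a - acc)) is true, then b=1, then returns -3 | g: res=0, then tmp=-1, then acc=-1, then (abs(b) > (a - acc)) is true, then b=1, then returns -3 — matching result -3.
verdict: equivalent


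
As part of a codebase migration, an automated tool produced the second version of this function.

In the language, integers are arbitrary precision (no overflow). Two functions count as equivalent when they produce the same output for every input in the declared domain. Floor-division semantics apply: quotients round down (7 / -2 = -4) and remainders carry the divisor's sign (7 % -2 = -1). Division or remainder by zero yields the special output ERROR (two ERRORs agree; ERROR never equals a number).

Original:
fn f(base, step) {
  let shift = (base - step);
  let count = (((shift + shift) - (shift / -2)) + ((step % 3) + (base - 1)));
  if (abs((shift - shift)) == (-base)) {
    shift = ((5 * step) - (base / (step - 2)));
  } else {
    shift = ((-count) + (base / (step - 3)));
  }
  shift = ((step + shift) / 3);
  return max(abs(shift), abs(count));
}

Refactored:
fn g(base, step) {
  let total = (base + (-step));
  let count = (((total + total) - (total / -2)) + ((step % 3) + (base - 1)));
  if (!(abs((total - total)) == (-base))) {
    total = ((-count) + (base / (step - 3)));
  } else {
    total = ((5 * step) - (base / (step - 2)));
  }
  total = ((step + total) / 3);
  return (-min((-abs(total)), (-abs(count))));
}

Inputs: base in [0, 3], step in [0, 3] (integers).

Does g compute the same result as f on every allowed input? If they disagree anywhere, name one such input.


The two versions differ — the changes include min/max/abs usage differs; also boolean connective usage differs; also local variable names differ; also arithmetic usage differs.
One worked example (base=3, step=3) — f: shift := 0 | count := 2 | (abs((shift - shift)) == (-base)): false | divide-by-zero, output ERROR; g: total := 0 | count := 2 | (!(abs((total - total)) == (-base))): true | divide-by-zero, output ERROR; agreement on ERROR.
Every one of the 16 inputs gives matching results.
verdict: equivalent


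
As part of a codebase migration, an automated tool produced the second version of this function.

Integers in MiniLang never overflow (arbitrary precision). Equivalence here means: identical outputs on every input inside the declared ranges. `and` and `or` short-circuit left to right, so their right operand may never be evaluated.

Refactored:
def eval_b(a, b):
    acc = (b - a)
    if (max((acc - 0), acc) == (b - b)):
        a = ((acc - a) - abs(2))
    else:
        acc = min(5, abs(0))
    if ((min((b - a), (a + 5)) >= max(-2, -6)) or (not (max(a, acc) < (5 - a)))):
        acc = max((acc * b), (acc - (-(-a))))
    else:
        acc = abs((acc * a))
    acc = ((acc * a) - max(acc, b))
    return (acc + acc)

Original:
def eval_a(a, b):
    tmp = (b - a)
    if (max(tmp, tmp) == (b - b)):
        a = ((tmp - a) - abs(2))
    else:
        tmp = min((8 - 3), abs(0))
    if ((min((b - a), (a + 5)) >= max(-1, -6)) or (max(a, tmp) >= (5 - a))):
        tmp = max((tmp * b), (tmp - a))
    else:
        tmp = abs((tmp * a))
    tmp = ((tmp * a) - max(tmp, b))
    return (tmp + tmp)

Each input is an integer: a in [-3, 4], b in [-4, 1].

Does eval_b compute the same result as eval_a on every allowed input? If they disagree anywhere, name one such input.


Consider the input a=-2, b=-4.
eval_a: tmp=-2, then (max(tmp, tmp) == (b - b)) is false, then tmp=0, then ((min((b - a), (a + 5)) >= max(-1, -6)) or (max(a, tmp) >= (5 - a))) is false, then tmp=0, then tmp=0, then returns 0
eval_b: acc=-2, then (max((acc - 0), acc) == (b - b)) is false, then acc=0, then ((min((b - a), (a + 5)) >= max(-2, -6)) or (not (max(a, acc) < (5 - a)))) is true, then acc=2, then acc=-6, then returns -12
0 vs -12 — the two versions disagree here.
verdict: not equivalent; witness: a=-2, b=-4


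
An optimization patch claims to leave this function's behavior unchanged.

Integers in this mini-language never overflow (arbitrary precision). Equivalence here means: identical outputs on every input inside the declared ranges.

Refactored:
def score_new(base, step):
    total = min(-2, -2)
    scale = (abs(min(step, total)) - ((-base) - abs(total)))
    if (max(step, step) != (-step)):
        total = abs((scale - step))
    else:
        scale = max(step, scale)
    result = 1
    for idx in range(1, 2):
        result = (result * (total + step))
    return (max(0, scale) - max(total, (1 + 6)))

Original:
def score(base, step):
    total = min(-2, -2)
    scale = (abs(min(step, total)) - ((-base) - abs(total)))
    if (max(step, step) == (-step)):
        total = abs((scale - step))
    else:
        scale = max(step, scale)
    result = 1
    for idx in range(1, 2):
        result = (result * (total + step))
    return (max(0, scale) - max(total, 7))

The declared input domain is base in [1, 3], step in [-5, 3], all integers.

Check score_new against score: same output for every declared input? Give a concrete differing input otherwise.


Evaluate both at base=1, step=-5.
score: total=-2, then scale=8, then (max(step, step) == (-step)) is false, then scale=8, then result=1, then (idx=1), then result=-7, then returns 1
score_new: total=-2, then scale=8, then (max(step, step) != (-step)) is true, then total=13, then result=1, then (idx=1), then result=8, then returns -5
1 vs -5 — the two versions disagree here.
verdict: not equivalent; witness: base=1, step=-5


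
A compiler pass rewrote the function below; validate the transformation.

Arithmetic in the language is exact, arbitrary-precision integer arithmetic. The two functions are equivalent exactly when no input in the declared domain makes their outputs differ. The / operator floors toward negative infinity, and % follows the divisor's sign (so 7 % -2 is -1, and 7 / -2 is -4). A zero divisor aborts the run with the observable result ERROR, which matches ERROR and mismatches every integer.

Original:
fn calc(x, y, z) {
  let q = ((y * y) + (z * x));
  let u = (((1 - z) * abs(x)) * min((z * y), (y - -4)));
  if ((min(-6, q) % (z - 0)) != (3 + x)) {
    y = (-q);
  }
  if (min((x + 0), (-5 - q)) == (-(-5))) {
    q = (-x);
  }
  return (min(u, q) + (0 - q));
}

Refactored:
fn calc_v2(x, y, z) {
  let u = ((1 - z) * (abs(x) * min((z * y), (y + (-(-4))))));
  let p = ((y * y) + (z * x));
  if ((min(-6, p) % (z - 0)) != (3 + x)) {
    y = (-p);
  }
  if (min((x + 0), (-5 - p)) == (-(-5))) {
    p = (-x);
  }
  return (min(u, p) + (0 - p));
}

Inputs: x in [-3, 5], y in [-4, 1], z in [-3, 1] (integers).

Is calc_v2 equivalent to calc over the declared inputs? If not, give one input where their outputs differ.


Behavior is preserved: although local variable names differ, plus arithmetic usage differs, the outputs never diverge.
As a probe, take x=3, y=-3, z=-2: calc runs q becomes 3; next u becomes 9; next ((min(-6, q) % (z - 0)) != (3 + x)) evaluates to true; next y becomes -3; next (min((x + 0), (-5 - q)) == (-(-5))) evaluates to false; next final value 0; calc_v2 runs u becomes 9; next p becomes 3; next ((min(-6, p) % (z - 0)) != (3 + x)) evaluates to true; next y becomes -3; next (min((x + 0), (-5 - p)) == (-(-5))) evaluates to false; next final value 0; both end at 0.
Across all 270 domain points the two functions coincide.
verdict: equivalent


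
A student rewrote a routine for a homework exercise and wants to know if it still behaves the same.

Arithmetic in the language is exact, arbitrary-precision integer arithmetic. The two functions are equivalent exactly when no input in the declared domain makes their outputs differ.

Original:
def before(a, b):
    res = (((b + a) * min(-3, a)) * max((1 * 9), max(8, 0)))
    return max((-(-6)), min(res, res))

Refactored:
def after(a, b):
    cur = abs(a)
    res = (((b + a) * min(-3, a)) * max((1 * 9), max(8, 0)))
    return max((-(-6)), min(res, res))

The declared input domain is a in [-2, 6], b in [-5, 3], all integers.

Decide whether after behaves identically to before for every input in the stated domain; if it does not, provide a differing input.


Equivalent — the differences include statement counts differ; and min/max/abs usage differs; and local variable names differ, yet no declared input distinguishes the two.
Spot check at a=6, b=-2 — before: res = -108; return 6. after: cur = 6; res = -108; return 6. Both give 6.
Sweeping the whole domain (81 inputs) finds no disagreement.
verdict: equivalent


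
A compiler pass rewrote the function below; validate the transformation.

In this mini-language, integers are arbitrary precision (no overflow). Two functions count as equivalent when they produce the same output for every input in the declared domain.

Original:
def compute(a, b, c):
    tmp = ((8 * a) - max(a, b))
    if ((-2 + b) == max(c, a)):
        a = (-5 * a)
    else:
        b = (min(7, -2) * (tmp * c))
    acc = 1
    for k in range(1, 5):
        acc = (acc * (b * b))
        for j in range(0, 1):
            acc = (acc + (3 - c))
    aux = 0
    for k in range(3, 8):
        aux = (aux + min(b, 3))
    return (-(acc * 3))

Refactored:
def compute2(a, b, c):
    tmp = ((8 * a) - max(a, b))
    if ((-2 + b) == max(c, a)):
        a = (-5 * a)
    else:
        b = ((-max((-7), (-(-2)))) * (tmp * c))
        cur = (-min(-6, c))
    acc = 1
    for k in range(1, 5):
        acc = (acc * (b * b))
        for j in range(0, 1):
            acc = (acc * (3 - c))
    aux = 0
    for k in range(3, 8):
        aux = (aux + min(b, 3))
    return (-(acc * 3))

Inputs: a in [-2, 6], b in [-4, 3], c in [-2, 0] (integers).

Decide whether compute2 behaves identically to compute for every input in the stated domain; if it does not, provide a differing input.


Evaluate both at a=-2, b=-4, c=-2.
compute: tmp becomes -14; next ((-2 + b) == max(c, a)) evaluates to false; next b becomes -56; next acc becomes 1; next at k=1:; next acc becomes 3136; next at j=0:; next acc becomes 3141; next at k=2:; next acc becomes 9850176; next at j=0:; next acc becomes 9850181; next at k=3:; next acc becomes 30890167616; next at j=0:; next acc becomes 30890167621; next at k=4:; next acc becomes 96871565659456; next at j=0:; next acc becomes 96871565659461; next aux becomes 0; next at k=3:; next aux becomes -56; next at k=4:; next aux becomes -112; next at k=5:; next aux becomes -168; next at k=6:; next aux becomes -224; next at k=7:; next aux becomes -280; next final value -290614696978383
compute2: tmp becomes -14; next ((-2 + b) == max(c, a)) evaluates to false; next b becomes -56; next cur becomes 6; next acc becomes 1; next at k=1:; next acc becomes 3136; next at j=0:; next acc becomes 15680; next at k=2:; next acc becomes 49172480; next at j=0:; next acc becomes 245862400; next at k=3:; next acc becomes 771024486400; next at j=0:; next acc becomes 3855122432000; next at k=4:; next acc becomes 12089663946752000; next at j=0:; next acc becomes 60448319733760000; next aux becomes 0; next at k=3:; next aux becomes -56; next at k=4:; next aux becomes -112; next at k=5:; next aux becomes -168; next at k=6:; next aux becomes -224; next at k=7:; next aux becomes -280; next final value -181344959201280000
-290614696978383 against -181344959201280000: the behavior changed.
verdict: not equivalent; witness: a=-2, b=-4, c=-2


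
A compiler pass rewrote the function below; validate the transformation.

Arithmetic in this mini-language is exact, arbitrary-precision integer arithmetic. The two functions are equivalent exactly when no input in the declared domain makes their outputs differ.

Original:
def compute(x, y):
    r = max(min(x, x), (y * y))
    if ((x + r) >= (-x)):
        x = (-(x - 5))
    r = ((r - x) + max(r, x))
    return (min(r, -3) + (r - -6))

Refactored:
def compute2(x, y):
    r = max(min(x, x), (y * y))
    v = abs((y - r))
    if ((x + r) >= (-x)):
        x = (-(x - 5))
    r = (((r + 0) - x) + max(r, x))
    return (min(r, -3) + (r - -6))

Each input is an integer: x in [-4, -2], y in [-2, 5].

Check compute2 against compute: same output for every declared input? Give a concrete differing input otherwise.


This is a faithful refactor — min/max/abs usage differs; local variable names differ; statement counts differ; constant usage differs; arithmetic usage differs, but the computed results match everywhere.
One worked example (x=-4, y=2) — compute: r becomes 4; next ((x + r) >= (-x)) evaluates to false; next r becomes 12; next final value 15; compute2: r becomes 4; next v becomes 2; next ((x + r) >= (-x)) evaluates to false; next r becomes 12; next final value 15; agreement on 15.
An exhaustive pass over the 24 declared inputs shows identical outputs.
verdict: equivalent
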